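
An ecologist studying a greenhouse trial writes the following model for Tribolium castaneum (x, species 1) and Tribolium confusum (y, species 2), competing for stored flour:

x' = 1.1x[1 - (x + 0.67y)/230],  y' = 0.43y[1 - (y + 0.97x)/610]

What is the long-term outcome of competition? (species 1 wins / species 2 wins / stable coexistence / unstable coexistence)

Compare the nullcline intercepts: K1/α12 = 230/0.67 = 343 < K2 = 610; K2/α21 = 610/0.97 = 629 > K1 = 230.
Since the inequalities point opposite ways, species 2 can invade but species 1 cannot.

species 2 excludes species 1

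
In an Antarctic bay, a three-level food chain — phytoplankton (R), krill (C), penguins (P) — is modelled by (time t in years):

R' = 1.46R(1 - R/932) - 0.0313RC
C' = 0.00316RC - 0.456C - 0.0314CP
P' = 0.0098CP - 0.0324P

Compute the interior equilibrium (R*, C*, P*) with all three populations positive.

R* ≈ 866, C* ≈ 3.31, P* ≈ 72.6

From dP/dt = 0: 0.0098C* = 0.0324, so C* = 3.31.
From dR/dt = 0: 1.46(1 - R*/932) = 0.0313·3.31, giving R* = 932·(1 - 0.0709) = 866.
From dC/dt = 0: 0.00316·866 - 0.456 = 0.0314P*, so P* = 2.28/0.0314 = 72.6.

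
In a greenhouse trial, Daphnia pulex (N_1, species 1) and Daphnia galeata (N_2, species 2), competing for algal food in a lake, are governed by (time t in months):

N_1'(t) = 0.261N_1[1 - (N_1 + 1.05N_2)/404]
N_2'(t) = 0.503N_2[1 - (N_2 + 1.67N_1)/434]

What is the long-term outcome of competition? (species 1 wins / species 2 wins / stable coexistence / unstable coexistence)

unstable coexistence (outcome depends on initial conditions)

Compare the nullcline intercepts: K1/α12 = 404/1.05 = 385 < K2 = 434; K2/α21 = 434/1.67 = 260 < K1 = 404.
Since both are reversed, neither can invade when rare; the interior point is a saddle.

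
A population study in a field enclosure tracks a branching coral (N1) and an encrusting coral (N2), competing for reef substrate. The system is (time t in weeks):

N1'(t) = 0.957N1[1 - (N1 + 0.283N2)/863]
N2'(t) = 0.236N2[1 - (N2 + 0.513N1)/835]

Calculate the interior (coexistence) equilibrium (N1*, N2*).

N1* ≈ 733, N2* ≈ 459

Setting both brackets to zero gives the nullclines N1 + 0.283N2 = 863 and 0.513N1 + N2 = 835.
Substituting N2 = 835 - 0.513N1 into the first: N1(1 - 0.283·0.513) = 863 - 0.283·835.
So N1* = 627/0.855 = 733, and then N2* = 835 - 0.513·733 = 459.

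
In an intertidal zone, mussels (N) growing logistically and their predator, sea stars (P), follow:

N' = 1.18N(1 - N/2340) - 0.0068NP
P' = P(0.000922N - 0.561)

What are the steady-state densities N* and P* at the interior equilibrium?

N* ≈ 608, P* ≈ 128

From dP/dt = 0 with P > 0: 0.000922N* = 0.561, so N* = 608.
Substitute into dN/dt = 0: 1.18(1 - 608/2340) = 0.0068P*.
The bracket is 0.74, giving P* = 0.873/0.0068 = 128.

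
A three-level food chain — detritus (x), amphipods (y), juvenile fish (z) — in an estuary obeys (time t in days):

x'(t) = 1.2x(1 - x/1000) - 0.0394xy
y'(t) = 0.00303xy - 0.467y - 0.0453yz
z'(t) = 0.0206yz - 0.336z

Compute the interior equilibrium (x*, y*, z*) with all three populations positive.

x* ≈ 464, y* ≈ 16.3, z* ≈ 20.8

From dz/dt = 0: 0.0206y* = 0.336, so y* = 16.3.
From dx/dt = 0: 1.2(1 - x*/1000) = 0.0394·16.3, giving x* = 1000·(1 - 0.536) = 464.
From dy/dt = 0: 0.00303·464 - 0.467 = 0.0453z*, so z* = 0.94/0.0453 = 20.8.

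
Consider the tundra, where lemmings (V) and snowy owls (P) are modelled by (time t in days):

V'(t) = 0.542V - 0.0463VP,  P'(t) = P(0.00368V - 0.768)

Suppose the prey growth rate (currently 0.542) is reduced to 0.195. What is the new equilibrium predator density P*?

P* ≈ 4.21

At the interior fixed point, setting dV/dt = 0 with V > 0 fixes P* = (prey growth rate)/(VP coefficient) — independent of the other coefficients.
With the change, P* = 0.195/0.0463 = 4.21; it falls from 11.7.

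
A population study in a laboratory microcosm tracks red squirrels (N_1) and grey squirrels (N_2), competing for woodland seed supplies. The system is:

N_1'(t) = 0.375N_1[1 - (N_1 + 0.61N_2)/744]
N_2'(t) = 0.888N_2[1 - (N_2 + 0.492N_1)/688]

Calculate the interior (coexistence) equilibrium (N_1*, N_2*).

Setting both brackets to zero gives the nullclines N_1 + 0.61N_2 = 744 and 0.492N_1 + N_2 = 688.
Substituting N_2 = 688 - 0.492N_1 into the first: N_1(1 - 0.61·0.492) = 744 - 0.61·688.
So N_1* = 324/0.7 = 463, and then N_2* = 688 - 0.492·463 = 460.

N_1* ≈ 463, N_2* ≈ 460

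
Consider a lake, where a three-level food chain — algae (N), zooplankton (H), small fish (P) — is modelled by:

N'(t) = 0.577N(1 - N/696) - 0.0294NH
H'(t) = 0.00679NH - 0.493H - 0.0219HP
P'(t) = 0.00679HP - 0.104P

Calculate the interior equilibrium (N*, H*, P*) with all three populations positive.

N* ≈ 153, H* ≈ 15.3, P* ≈ 24.9

From dP/dt = 0: 0.00679H* = 0.104, so H* = 15.3.
From dN/dt = 0: 0.577(1 - N*/696) = 0.0294·15.3, giving N* = 696·(1 - 0.78) = 153.
From dH/dt = 0: 0.00679·153 - 0.493 = 0.0219P*, so P* = 0.545/0.0219 = 24.9.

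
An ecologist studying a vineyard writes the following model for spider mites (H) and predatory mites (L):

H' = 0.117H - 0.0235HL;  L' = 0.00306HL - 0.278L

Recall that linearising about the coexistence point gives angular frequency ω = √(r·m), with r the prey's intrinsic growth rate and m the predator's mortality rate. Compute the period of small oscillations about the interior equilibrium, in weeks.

T ≈ 34.8 weeks

Here r = 0.117 and m = 0.278, so r·m = 0.0325.
ω = √0.0325 = 0.18 per week, hence T = 2π/ω ≈ 34.8 weeks.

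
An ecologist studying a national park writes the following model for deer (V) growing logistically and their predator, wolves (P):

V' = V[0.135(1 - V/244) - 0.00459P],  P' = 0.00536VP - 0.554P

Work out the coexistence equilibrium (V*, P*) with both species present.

From dP/dt = 0 with P > 0: 0.00536V* = 0.554, so V* = 103.
Substitute into dV/dt = 0: 0.135(1 - 103/244) = 0.00459P*.
The bracket is 0.576, giving P* = 0.0778/0.00459 = 17.

V* ≈ 103, P* ≈ 17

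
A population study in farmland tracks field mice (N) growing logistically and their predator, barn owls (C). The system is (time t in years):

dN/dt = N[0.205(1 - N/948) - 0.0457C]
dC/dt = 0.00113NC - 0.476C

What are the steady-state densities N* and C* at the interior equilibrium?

N* ≈ 421, C* ≈ 2.49

From dC/dt = 0 with C > 0: 0.00113N* = 0.476, so N* = 421.
Substitute into dN/dt = 0: 0.205(1 - 421/948) = 0.0457C*.
The bracket is 0.556, giving C* = 0.114/0.0457 = 2.49.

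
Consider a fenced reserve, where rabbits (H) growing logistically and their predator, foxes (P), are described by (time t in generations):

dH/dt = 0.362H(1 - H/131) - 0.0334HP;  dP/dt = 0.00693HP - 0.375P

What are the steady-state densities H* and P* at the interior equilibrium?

H* ≈ 54.1, P* ≈ 6.36

From dP/dt = 0 with P > 0: 0.00693H* = 0.375, so H* = 54.1.
Substitute into dH/dt = 0: 0.362(1 - 54.1/131) = 0.0334P*.
The bracket is 0.587, giving P* = 0.212/0.0334 = 6.36.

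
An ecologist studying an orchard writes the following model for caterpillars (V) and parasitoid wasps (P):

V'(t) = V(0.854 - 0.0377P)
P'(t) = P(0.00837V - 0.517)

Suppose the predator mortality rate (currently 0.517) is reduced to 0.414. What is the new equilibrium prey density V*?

V* ≈ 49.5

At the interior fixed point, setting dP/dt = 0 with P > 0 fixes V* = (predator death rate)/(VP coefficient) — independent of the other coefficients.
With the change, V* = 0.414/0.00837 = 49.5; it falls from 61.8.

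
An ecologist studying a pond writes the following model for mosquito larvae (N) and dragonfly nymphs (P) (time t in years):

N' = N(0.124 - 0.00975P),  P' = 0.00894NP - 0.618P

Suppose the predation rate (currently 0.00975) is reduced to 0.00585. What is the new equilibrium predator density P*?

At the interior fixed point, setting dN/dt = 0 with N > 0 fixes P* = (prey growth rate)/(NP coefficient) — independent of the other coefficients.
With the change, P* = 0.124/0.00585 = 21.2; it rises from 12.7.

P* ≈ 21.2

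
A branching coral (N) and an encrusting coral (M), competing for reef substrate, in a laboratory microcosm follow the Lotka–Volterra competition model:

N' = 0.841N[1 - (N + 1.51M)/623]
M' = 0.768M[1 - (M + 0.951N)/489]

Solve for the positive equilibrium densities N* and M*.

N* ≈ 265, M* ≈ 237

Setting both brackets to zero gives the nullclines N + 1.51M = 623 and 0.951N + M = 489.
Substituting M = 489 - 0.951N into the first: N(1 - 1.51·0.951) = 623 - 1.51·489.
So N* = -115/-0.436 = 265, and then M* = 489 - 0.951·265 = 237.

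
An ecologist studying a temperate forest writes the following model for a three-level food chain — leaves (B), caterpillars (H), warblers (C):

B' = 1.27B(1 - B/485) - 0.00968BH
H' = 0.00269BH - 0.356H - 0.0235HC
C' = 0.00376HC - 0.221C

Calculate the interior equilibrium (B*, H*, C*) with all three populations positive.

B* ≈ 268, H* ≈ 58.8, C* ≈ 15.5

From dC/dt = 0: 0.00376H* = 0.221, so H* = 58.8.
From dB/dt = 0: 1.27(1 - B*/485) = 0.00968·58.8, giving B* = 485·(1 - 0.448) = 268.
From dH/dt = 0: 0.00269·268 - 0.356 = 0.0235C*, so C* = 0.364/0.0235 = 15.5.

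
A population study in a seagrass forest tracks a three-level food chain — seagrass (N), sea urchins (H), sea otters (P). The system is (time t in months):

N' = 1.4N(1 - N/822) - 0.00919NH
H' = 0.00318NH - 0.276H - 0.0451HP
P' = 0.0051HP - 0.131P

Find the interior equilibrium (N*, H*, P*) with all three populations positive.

From dP/dt = 0: 0.0051H* = 0.131, so H* = 25.7.
From dN/dt = 0: 1.4(1 - N*/822) = 0.00919·25.7, giving N* = 822·(1 - 0.169) = 683.
From dH/dt = 0: 0.00318·683 - 0.276 = 0.0451P*, so P* = 1.9/0.0451 = 42.1.

N* ≈ 683, H* ≈ 25.7, P* ≈ 42.1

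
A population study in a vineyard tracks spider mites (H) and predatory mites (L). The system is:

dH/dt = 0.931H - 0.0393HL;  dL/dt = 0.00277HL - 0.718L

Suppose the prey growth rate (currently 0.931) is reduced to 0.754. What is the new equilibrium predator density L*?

At the interior fixed point, setting dH/dt = 0 with H > 0 fixes L* = (prey growth rate)/(HL coefficient) — independent of the other coefficients.
With the change, L* = 0.754/0.0393 = 19.2; it falls from 23.7.

L* ≈ 19.2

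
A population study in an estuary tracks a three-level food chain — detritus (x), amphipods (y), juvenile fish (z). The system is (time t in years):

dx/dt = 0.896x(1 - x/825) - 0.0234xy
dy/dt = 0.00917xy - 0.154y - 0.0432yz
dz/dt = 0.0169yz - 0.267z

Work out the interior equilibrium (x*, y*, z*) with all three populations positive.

x* ≈ 485, y* ≈ 15.8, z* ≈ 99.3

From dz/dt = 0: 0.0169y* = 0.267, so y* = 15.8.
From dx/dt = 0: 0.896(1 - x*/825) = 0.0234·15.8, giving x* = 825·(1 - 0.413) = 485.
From dy/dt = 0: 0.00917·485 - 0.154 = 0.0432z*, so z* = 4.29/0.0432 = 99.3.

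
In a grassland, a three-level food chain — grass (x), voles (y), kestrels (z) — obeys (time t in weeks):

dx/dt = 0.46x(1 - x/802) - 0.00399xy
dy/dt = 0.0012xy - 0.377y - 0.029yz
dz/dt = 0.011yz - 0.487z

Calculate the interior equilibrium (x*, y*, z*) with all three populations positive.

From dz/dt = 0: 0.011y* = 0.487, so y* = 44.3.
From dx/dt = 0: 0.46(1 - x*/802) = 0.00399·44.3, giving x* = 802·(1 - 0.384) = 494.
From dy/dt = 0: 0.0012·494 - 0.377 = 0.029z*, so z* = 0.216/0.029 = 7.44.

x* ≈ 494, y* ≈ 44.3, z* ≈ 7.44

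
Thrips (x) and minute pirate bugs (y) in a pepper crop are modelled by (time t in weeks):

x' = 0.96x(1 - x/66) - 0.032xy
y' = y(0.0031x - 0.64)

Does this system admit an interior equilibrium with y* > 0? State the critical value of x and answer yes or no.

The predator equation gives dy/dt > 0 only when x > 0.64/0.0031 = 206.
Without the predator, x → K = 66. Since 66 < 206, the predator cannot invade.

Threshold x = 206; K < 206, so no, the predator goes extinct.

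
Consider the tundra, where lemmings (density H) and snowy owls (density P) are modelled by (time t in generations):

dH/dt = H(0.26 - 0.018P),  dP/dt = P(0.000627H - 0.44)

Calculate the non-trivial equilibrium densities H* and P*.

H* ≈ 702, P* ≈ 14.4

Set dP/dt = 0 with P > 0: 0.000627H - 0.44 = 0, so H* = 0.44/0.000627 = 702.
Set dH/dt = 0 with H > 0: 0.26 - 0.018P = 0, so P* = 0.26/0.018 = 14.4.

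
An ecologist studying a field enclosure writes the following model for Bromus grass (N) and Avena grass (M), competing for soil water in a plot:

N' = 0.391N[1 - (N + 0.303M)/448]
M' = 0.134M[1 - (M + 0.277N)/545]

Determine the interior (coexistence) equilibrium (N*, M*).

N* ≈ 309, M* ≈ 459

Setting both brackets to zero gives the nullclines N + 0.303M = 448 and 0.277N + M = 545.
Substituting M = 545 - 0.277N into the first: N(1 - 0.303·0.277) = 448 - 0.303·545.
So N* = 283/0.916 = 309, and then M* = 545 - 0.277·309 = 459.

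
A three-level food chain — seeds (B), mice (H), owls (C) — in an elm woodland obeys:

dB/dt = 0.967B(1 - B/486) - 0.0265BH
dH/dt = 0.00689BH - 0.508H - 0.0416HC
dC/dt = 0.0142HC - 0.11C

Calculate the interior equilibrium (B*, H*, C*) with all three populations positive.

From dC/dt = 0: 0.0142H* = 0.11, so H* = 7.75.
From dB/dt = 0: 0.967(1 - B*/486) = 0.0265·7.75, giving B* = 486·(1 - 0.212) = 383.
From dH/dt = 0: 0.00689·383 - 0.508 = 0.0416C*, so C* = 2.13/0.0416 = 51.2.

B* ≈ 383, H* ≈ 7.75, C* ≈ 51.2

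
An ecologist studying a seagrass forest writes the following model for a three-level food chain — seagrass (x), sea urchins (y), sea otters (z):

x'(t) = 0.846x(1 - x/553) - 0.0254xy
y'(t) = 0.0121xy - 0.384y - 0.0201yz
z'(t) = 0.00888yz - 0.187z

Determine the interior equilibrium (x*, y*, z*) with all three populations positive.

x* ≈ 203, y* ≈ 21.1, z* ≈ 103

From dz/dt = 0: 0.00888y* = 0.187, so y* = 21.1.
From dx/dt = 0: 0.846(1 - x*/553) = 0.0254·21.1, giving x* = 553·(1 - 0.632) = 203.
From dy/dt = 0: 0.0121·203 - 0.384 = 0.0201z*, so z* = 2.08/0.0201 = 103.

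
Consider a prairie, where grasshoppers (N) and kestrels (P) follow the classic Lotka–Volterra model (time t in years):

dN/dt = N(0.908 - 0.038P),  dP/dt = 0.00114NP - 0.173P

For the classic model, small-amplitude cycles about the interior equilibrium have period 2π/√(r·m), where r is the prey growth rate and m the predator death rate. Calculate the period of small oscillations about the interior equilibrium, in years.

T ≈ 15.9 years

Here r = 0.908 and m = 0.173, so r·m = 0.157.
ω = √0.157 = 0.396 per year, hence T = 2π/ω ≈ 15.9 years.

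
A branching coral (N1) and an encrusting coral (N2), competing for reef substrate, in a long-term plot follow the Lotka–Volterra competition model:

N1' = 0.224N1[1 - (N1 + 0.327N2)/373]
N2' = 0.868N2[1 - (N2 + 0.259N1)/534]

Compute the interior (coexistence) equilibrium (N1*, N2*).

Setting both brackets to zero gives the nullclines N1 + 0.327N2 = 373 and 0.259N1 + N2 = 534.
Substituting N2 = 534 - 0.259N1 into the first: N1(1 - 0.327·0.259) = 373 - 0.327·534.
So N1* = 198/0.915 = 217, and then N2* = 534 - 0.259·217 = 478.

N1* ≈ 217, N2* ≈ 478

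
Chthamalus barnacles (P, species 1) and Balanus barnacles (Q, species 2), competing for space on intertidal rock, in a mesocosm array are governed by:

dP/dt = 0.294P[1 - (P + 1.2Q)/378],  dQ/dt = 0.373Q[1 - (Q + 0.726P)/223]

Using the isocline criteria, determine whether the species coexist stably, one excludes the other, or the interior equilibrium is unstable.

species 1 excludes species 2

Compare the nullcline intercepts: K1/α12 = 378/1.2 = 315 > K2 = 223; K2/α21 = 223/0.726 = 307 < K1 = 378.
Since the inequalities point opposite ways, species 1 can invade but species 2 cannot.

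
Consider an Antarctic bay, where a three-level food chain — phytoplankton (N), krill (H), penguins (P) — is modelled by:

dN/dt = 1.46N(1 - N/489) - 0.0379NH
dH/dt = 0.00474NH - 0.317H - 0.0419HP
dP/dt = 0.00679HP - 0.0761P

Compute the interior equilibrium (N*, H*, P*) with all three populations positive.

N* ≈ 347, H* ≈ 11.2, P* ≈ 31.7

From dP/dt = 0: 0.00679H* = 0.0761, so H* = 11.2.
From dN/dt = 0: 1.46(1 - N*/489) = 0.0379·11.2, giving N* = 489·(1 - 0.291) = 347.
From dH/dt = 0: 0.00474·347 - 0.317 = 0.0419P*, so P* = 1.33/0.0419 = 31.7.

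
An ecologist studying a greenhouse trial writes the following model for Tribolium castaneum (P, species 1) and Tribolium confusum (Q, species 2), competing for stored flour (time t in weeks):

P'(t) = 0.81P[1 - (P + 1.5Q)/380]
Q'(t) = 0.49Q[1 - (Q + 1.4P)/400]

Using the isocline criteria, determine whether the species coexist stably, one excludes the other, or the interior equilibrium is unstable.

unstable coexistence (outcome depends on initial conditions)

Compare the nullcline intercepts: K1/α12 = 380/1.5 = 253 < K2 = 400; K2/α21 = 400/1.4 = 286 < K1 = 380.
Since both are reversed, neither can invade when rare; the interior point is a saddle.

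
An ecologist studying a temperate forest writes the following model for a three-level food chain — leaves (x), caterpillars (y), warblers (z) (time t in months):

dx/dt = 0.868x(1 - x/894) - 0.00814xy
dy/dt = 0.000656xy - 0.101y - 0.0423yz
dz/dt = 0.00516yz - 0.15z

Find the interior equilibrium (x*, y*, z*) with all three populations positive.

From dz/dt = 0: 0.00516y* = 0.15, so y* = 29.1.
From dx/dt = 0: 0.868(1 - x*/894) = 0.00814·29.1, giving x* = 894·(1 - 0.273) = 650.
From dy/dt = 0: 0.000656·650 - 0.101 = 0.0423z*, so z* = 0.326/0.0423 = 7.7.

x* ≈ 650, y* ≈ 29.1, z* ≈ 7.7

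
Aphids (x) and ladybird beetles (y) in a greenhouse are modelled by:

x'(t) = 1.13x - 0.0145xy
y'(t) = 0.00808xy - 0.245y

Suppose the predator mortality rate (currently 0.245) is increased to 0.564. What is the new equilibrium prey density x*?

x* ≈ 69.8

At the interior fixed point, setting dy/dt = 0 with y > 0 fixes x* = (predator death rate)/(xy coefficient) — independent of the other coefficients.
With the change, x* = 0.564/0.00808 = 69.8; it rises from 30.3.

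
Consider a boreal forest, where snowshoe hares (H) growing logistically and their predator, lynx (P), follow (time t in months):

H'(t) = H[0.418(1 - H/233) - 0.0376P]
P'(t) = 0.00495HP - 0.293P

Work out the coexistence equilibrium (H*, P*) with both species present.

H* ≈ 59.2, P* ≈ 8.29

From dP/dt = 0 with P > 0: 0.00495H* = 0.293, so H* = 59.2.
Substitute into dH/dt = 0: 0.418(1 - 59.2/233) = 0.0376P*.
The bracket is 0.746, giving P* = 0.312/0.0376 = 8.29.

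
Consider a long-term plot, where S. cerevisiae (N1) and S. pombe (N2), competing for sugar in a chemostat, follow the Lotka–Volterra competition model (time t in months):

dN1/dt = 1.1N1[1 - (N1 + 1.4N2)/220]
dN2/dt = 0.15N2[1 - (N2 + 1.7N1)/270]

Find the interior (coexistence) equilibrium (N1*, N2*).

Setting both brackets to zero gives the nullclines N1 + 1.4N2 = 220 and 1.7N1 + N2 = 270.
Substituting N2 = 270 - 1.7N1 into the first: N1(1 - 1.4·1.7) = 220 - 1.4·270.
So N1* = -158/-1.38 = 114, and then N2* = 270 - 1.7·114 = 75.4.

N1* ≈ 114, N2* ≈ 75.4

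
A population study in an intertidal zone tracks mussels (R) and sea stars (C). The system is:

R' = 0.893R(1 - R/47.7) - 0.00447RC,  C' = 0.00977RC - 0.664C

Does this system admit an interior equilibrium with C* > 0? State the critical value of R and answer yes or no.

Threshold R = 68; K < 68, so no, the predator goes extinct.

The predator equation gives dC/dt > 0 only when R > 0.664/0.00977 = 68.
Without the predator, R → K = 47.7. Since 47.7 < 68, the predator cannot invade.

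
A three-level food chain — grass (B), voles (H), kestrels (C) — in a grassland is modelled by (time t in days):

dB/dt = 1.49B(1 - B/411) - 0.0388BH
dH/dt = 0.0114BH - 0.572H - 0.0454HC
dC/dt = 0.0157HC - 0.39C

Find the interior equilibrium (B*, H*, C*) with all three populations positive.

From dC/dt = 0: 0.0157H* = 0.39, so H* = 24.8.
From dB/dt = 0: 1.49(1 - B*/411) = 0.0388·24.8, giving B* = 411·(1 - 0.647) = 145.
From dH/dt = 0: 0.0114·145 - 0.572 = 0.0454C*, so C* = 1.08/0.0454 = 23.8.

B* ≈ 145, H* ≈ 24.8, C* ≈ 23.8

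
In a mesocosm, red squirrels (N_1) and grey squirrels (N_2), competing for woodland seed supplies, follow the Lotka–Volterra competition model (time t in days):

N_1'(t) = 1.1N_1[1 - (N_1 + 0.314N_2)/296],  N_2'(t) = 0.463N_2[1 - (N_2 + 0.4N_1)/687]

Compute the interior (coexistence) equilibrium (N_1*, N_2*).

N_1* ≈ 91.8, N_2* ≈ 650

Setting both brackets to zero gives the nullclines N_1 + 0.314N_2 = 296 and 0.4N_1 + N_2 = 687.
Substituting N_2 = 687 - 0.4N_1 into the first: N_1(1 - 0.314·0.4) = 296 - 0.314·687.
So N_1* = 80.3/0.874 = 91.8, and then N_2* = 687 - 0.4·91.8 = 650.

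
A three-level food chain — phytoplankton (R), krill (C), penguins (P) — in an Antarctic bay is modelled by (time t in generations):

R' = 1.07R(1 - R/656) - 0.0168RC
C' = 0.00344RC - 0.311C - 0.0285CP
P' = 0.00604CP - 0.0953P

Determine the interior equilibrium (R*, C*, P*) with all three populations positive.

From dP/dt = 0: 0.00604C* = 0.0953, so C* = 15.8.
From dR/dt = 0: 1.07(1 - R*/656) = 0.0168·15.8, giving R* = 656·(1 - 0.248) = 493.
From dC/dt = 0: 0.00344·493 - 0.311 = 0.0285P*, so P* = 1.39/0.0285 = 48.7.

R* ≈ 493, C* ≈ 15.8, P* ≈ 48.7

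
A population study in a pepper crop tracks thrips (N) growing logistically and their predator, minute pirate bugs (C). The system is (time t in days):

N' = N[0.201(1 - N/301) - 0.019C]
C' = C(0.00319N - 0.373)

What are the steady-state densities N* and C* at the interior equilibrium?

From dC/dt = 0 with C > 0: 0.00319N* = 0.373, so N* = 117.
Substitute into dN/dt = 0: 0.201(1 - 117/301) = 0.019C*.
The bracket is 0.612, giving C* = 0.123/0.019 = 6.47.

N* ≈ 117, C* ≈ 6.47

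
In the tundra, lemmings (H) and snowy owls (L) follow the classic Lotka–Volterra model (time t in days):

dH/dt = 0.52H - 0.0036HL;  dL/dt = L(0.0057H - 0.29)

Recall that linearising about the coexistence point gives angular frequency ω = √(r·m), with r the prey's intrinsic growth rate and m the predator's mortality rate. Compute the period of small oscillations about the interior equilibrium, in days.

Here r = 0.52 and m = 0.29, so r·m = 0.151.
ω = √0.151 = 0.388 per day, hence T = 2π/ω ≈ 16.2 days.

T ≈ 16.2 days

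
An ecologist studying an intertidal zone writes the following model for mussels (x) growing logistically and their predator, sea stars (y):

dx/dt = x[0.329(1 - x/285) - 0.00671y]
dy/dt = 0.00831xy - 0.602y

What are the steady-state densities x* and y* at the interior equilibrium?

x* ≈ 72.4, y* ≈ 36.6

From dy/dt = 0 with y > 0: 0.00831x* = 0.602, so x* = 72.4.
Substitute into dx/dt = 0: 0.329(1 - 72.4/285) = 0.00671y*.
The bracket is 0.746, giving y* = 0.245/0.00671 = 36.6.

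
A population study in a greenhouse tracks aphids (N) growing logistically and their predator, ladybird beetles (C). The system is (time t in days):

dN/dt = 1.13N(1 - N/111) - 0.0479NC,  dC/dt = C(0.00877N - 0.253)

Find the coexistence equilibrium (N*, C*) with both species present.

From dC/dt = 0 with C > 0: 0.00877N* = 0.253, so N* = 28.8.
Substitute into dN/dt = 0: 1.13(1 - 28.8/111) = 0.0479C*.
The bracket is 0.74, giving C* = 0.836/0.0479 = 17.5.

N* ≈ 28.8, C* ≈ 17.5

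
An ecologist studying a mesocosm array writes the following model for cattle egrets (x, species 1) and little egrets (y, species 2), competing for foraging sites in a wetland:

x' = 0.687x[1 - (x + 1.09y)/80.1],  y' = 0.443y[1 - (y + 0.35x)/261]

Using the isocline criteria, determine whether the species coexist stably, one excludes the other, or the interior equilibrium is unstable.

species 2 excludes species 1

Compare the nullcline intercepts: K1/α12 = 80.1/1.09 = 73.5 < K2 = 261; K2/α21 = 261/0.35 = 746 > K1 = 80.1.
Since the inequalities point opposite ways, species 2 can invade but species 1 cannot.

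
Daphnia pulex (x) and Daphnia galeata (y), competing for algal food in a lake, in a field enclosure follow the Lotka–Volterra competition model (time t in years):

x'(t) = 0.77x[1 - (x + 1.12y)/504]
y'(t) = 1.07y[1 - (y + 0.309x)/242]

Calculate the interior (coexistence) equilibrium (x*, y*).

Setting both brackets to zero gives the nullclines x + 1.12y = 504 and 0.309x + y = 242.
Substituting y = 242 - 0.309x into the first: x(1 - 1.12·0.309) = 504 - 1.12·242.
So x* = 233/0.654 = 356, and then y* = 242 - 0.309·356 = 132.

x* ≈ 356, y* ≈ 132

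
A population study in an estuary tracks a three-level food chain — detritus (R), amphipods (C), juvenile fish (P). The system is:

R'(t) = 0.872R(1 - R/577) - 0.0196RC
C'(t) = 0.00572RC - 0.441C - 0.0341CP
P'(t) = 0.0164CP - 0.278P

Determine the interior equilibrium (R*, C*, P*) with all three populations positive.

R* ≈ 357, C* ≈ 17, P* ≈ 47

From dP/dt = 0: 0.0164C* = 0.278, so C* = 17.
From dR/dt = 0: 0.872(1 - R*/577) = 0.0196·17, giving R* = 577·(1 - 0.381) = 357.
From dC/dt = 0: 0.00572·357 - 0.441 = 0.0341P*, so P* = 1.6/0.0341 = 47.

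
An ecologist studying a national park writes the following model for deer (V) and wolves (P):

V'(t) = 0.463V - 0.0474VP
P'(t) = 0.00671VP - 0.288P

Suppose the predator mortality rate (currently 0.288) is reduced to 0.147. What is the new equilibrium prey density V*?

V* ≈ 21.9

At the interior fixed point, setting dP/dt = 0 with P > 0 fixes V* = (predator death rate)/(VP coefficient) — independent of the other coefficients.
With the change, V* = 0.147/0.00671 = 21.9; it falls from 42.9.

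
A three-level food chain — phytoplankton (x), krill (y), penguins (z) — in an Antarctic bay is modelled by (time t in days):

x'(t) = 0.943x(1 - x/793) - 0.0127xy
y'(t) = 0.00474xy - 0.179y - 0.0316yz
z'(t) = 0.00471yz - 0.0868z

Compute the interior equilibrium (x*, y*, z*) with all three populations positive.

x* ≈ 596, y* ≈ 18.4, z* ≈ 83.8

From dz/dt = 0: 0.00471y* = 0.0868, so y* = 18.4.
From dx/dt = 0: 0.943(1 - x*/793) = 0.0127·18.4, giving x* = 793·(1 - 0.248) = 596.
From dy/dt = 0: 0.00474·596 - 0.179 = 0.0316z*, so z* = 2.65/0.0316 = 83.8.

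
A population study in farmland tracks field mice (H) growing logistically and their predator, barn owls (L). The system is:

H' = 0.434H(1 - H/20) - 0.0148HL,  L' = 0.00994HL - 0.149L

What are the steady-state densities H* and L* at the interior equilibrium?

From dL/dt = 0 with L > 0: 0.00994H* = 0.149, so H* = 15.
Substitute into dH/dt = 0: 0.434(1 - 15/20) = 0.0148L*.
The bracket is 0.251, giving L* = 0.109/0.0148 = 7.35.

H* ≈ 15, L* ≈ 7.35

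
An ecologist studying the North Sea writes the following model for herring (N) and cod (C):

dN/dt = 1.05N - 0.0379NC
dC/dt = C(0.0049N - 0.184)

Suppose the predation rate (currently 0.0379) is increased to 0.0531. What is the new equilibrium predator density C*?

At the interior fixed point, setting dN/dt = 0 with N > 0 fixes C* = (prey growth rate)/(NC coefficient) — independent of the other coefficients.
With the change, C* = 1.05/0.0531 = 19.8; it falls from 27.7.

C* ≈ 19.8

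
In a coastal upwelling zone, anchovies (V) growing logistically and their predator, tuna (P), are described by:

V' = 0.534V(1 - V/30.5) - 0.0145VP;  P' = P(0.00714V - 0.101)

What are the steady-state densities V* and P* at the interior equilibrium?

V* ≈ 14.1, P* ≈ 19.7

From dP/dt = 0 with P > 0: 0.00714V* = 0.101, so V* = 14.1.
Substitute into dV/dt = 0: 0.534(1 - 14.1/30.5) = 0.0145P*.
The bracket is 0.536, giving P* = 0.286/0.0145 = 19.7.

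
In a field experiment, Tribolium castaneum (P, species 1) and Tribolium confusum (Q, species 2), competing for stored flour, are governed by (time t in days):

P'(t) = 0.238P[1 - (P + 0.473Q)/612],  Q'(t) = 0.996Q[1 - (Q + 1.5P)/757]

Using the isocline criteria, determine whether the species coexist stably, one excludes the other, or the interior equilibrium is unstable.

species 1 excludes species 2

Compare the nullcline intercepts: K1/α12 = 612/0.473 = 1290 > K2 = 757; K2/α21 = 757/1.5 = 505 < K1 = 612.
Since the inequalities point opposite ways, species 1 can invade but species 2 cannot.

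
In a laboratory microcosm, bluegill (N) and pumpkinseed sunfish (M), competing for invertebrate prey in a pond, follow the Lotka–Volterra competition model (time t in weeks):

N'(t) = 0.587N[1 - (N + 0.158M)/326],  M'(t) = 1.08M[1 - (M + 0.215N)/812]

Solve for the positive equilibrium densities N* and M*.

N* ≈ 205, M* ≈ 768

Setting both brackets to zero gives the nullclines N + 0.158M = 326 and 0.215N + M = 812.
Substituting M = 812 - 0.215N into the first: N(1 - 0.158·0.215) = 326 - 0.158·812.
So N* = 198/0.966 = 205, and then M* = 812 - 0.215·205 = 768.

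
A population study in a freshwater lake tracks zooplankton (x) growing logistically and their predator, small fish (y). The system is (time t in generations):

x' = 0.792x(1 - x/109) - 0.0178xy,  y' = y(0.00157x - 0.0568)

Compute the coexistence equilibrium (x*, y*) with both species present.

From dy/dt = 0 with y > 0: 0.00157x* = 0.0568, so x* = 36.2.
Substitute into dx/dt = 0: 0.792(1 - 36.2/109) = 0.0178y*.
The bracket is 0.668, giving y* = 0.529/0.0178 = 29.7.

x* ≈ 36.2, y* ≈ 29.7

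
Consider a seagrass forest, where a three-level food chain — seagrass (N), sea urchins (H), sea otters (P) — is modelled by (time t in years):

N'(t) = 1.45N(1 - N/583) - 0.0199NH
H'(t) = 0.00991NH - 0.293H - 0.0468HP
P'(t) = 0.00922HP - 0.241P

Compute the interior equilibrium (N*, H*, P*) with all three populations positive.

N* ≈ 374, H* ≈ 26.1, P* ≈ 72.9

From dP/dt = 0: 0.00922H* = 0.241, so H* = 26.1.
From dN/dt = 0: 1.45(1 - N*/583) = 0.0199·26.1, giving N* = 583·(1 - 0.359) = 374.
From dH/dt = 0: 0.00991·374 - 0.293 = 0.0468P*, so P* = 3.41/0.0468 = 72.9.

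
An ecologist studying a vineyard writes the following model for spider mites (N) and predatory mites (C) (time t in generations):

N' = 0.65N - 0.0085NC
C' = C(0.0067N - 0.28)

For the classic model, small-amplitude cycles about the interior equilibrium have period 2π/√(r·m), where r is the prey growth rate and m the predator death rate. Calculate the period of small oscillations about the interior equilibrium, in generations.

T ≈ 14.7 generations

Here r = 0.65 and m = 0.28, so r·m = 0.182.
ω = √0.182 = 0.427 per generation, hence T = 2π/ω ≈ 14.7 generations.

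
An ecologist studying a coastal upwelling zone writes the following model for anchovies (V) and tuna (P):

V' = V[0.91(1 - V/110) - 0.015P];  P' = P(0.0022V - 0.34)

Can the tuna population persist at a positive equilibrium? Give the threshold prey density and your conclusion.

Threshold V = 155; K < 155, so no, the predator goes extinct.

The predator equation gives dP/dt > 0 only when V > 0.34/0.0022 = 155.
Without the predator, V → K = 110. Since 110 < 155, the predator cannot invade.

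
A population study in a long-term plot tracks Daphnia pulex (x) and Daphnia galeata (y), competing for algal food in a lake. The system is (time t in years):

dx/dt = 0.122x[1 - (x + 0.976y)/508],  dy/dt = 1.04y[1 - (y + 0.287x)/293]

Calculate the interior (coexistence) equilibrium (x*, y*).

x* ≈ 308, y* ≈ 204

Setting both brackets to zero gives the nullclines x + 0.976y = 508 and 0.287x + y = 293.
Substituting y = 293 - 0.287x into the first: x(1 - 0.976·0.287) = 508 - 0.976·293.
So x* = 222/0.72 = 308, and then y* = 293 - 0.287·308 = 204.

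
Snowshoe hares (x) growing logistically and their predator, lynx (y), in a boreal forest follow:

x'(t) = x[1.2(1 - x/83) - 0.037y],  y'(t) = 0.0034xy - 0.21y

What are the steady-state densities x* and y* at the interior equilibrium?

From dy/dt = 0 with y > 0: 0.0034x* = 0.21, so x* = 61.8.
Substitute into dx/dt = 0: 1.2(1 - 61.8/83) = 0.037y*.
The bracket is 0.256, giving y* = 0.307/0.037 = 8.3.

x* ≈ 61.8, y* ≈ 8.3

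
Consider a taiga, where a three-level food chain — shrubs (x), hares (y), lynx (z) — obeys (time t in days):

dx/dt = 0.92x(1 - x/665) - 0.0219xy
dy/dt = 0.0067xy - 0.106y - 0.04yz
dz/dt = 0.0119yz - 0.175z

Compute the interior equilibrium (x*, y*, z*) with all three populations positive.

From dz/dt = 0: 0.0119y* = 0.175, so y* = 14.7.
From dx/dt = 0: 0.92(1 - x*/665) = 0.0219·14.7, giving x* = 665·(1 - 0.35) = 432.
From dy/dt = 0: 0.0067·432 - 0.106 = 0.04z*, so z* = 2.79/0.04 = 69.7.

x* ≈ 432, y* ≈ 14.7, z* ≈ 69.7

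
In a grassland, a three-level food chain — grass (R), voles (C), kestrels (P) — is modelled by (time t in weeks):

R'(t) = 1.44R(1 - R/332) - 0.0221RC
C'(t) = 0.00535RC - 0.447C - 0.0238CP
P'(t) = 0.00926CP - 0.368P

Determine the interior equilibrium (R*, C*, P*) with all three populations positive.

From dP/dt = 0: 0.00926C* = 0.368, so C* = 39.7.
From dR/dt = 0: 1.44(1 - R*/332) = 0.0221·39.7, giving R* = 332·(1 - 0.61) = 130.
From dC/dt = 0: 0.00535·130 - 0.447 = 0.0238P*, so P* = 0.246/0.0238 = 10.3.

R* ≈ 130, C* ≈ 39.7, P* ≈ 10.3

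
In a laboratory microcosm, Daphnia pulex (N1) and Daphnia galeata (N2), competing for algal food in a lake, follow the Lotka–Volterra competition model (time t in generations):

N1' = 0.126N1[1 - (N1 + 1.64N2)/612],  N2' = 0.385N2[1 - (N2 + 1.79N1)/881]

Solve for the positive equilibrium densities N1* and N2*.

Setting both brackets to zero gives the nullclines N1 + 1.64N2 = 612 and 1.79N1 + N2 = 881.
Substituting N2 = 881 - 1.79N1 into the first: N1(1 - 1.64·1.79) = 612 - 1.64·881.
So N1* = -833/-1.94 = 430, and then N2* = 881 - 1.79·430 = 111.

N1* ≈ 430, N2* ≈ 111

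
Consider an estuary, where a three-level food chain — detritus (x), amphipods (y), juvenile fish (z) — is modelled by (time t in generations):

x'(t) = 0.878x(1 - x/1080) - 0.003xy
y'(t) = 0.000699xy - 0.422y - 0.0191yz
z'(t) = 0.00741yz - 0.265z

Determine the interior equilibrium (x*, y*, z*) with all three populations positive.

From dz/dt = 0: 0.00741y* = 0.265, so y* = 35.8.
From dx/dt = 0: 0.878(1 - x*/1080) = 0.003·35.8, giving x* = 1080·(1 - 0.122) = 948.
From dy/dt = 0: 0.000699·948 - 0.422 = 0.0191z*, so z* = 0.241/0.0191 = 12.6.

x* ≈ 948, y* ≈ 35.8, z* ≈ 12.6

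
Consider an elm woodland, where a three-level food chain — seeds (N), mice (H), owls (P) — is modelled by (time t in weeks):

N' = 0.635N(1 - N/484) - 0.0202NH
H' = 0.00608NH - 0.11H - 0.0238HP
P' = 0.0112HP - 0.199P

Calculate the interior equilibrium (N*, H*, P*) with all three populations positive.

N* ≈ 210, H* ≈ 17.8, P* ≈ 49.1

From dP/dt = 0: 0.0112H* = 0.199, so H* = 17.8.
From dN/dt = 0: 0.635(1 - N*/484) = 0.0202·17.8, giving N* = 484·(1 - 0.565) = 210.
From dH/dt = 0: 0.00608·210 - 0.11 = 0.0238P*, so P* = 1.17/0.0238 = 49.1.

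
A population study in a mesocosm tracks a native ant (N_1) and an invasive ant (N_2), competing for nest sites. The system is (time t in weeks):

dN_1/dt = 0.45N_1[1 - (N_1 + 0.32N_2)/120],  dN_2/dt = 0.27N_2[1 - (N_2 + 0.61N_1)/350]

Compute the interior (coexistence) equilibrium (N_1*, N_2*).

Setting both brackets to zero gives the nullclines N_1 + 0.32N_2 = 120 and 0.61N_1 + N_2 = 350.
Substituting N_2 = 350 - 0.61N_1 into the first: N_1(1 - 0.32·0.61) = 120 - 0.32·350.
So N_1* = 8/0.805 = 9.94, and then N_2* = 350 - 0.61·9.94 = 344.

N_1* ≈ 9.94, N_2* ≈ 344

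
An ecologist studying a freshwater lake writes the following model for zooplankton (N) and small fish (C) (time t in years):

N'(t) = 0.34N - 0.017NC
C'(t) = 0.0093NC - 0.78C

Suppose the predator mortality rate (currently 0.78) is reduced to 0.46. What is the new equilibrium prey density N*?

N* ≈ 49.5

At the interior fixed point, setting dC/dt = 0 with C > 0 fixes N* = (predator death rate)/(NC coefficient) — independent of the other coefficients.
With the change, N* = 0.46/0.0093 = 49.5; it falls from 83.9.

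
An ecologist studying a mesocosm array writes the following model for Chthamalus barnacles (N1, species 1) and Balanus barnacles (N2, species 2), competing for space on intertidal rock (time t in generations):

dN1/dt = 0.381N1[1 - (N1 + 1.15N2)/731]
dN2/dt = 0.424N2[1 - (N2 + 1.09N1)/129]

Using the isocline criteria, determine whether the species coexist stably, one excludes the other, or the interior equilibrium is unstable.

species 1 excludes species 2

Compare the nullcline intercepts: K1/α12 = 731/1.15 = 636 > K2 = 129; K2/α21 = 129/1.09 = 118 < K1 = 731.
Since the inequalities point opposite ways, species 1 can invade but species 2 cannot.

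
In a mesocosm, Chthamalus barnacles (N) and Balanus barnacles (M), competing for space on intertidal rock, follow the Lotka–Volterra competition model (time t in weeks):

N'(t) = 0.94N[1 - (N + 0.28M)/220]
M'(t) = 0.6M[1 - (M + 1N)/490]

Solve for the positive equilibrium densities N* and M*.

N* ≈ 115, M* ≈ 375

Setting both brackets to zero gives the nullclines N + 0.28M = 220 and 1N + M = 490.
Substituting M = 490 - 1N into the first: N(1 - 0.28·1) = 220 - 0.28·490.
So N* = 82.8/0.72 = 115, and then M* = 490 - 1·115 = 375.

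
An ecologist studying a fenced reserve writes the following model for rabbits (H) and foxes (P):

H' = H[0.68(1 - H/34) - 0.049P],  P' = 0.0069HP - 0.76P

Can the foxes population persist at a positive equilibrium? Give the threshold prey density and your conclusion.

Threshold H = 110; K < 110, so no, the predator goes extinct.

The predator equation gives dP/dt > 0 only when H > 0.76/0.0069 = 110.
Without the predator, H → K = 34. Since 34 < 110, the predator cannot invade.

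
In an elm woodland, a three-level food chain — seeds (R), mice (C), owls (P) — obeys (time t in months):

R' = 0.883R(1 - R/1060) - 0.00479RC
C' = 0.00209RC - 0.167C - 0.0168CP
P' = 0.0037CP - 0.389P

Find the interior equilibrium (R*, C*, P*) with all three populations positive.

R* ≈ 455, C* ≈ 105, P* ≈ 46.7

From dP/dt = 0: 0.0037C* = 0.389, so C* = 105.
From dR/dt = 0: 0.883(1 - R*/1060) = 0.00479·105, giving R* = 1060·(1 - 0.57) = 455.
From dC/dt = 0: 0.00209·455 - 0.167 = 0.0168P*, so P* = 0.785/0.0168 = 46.7.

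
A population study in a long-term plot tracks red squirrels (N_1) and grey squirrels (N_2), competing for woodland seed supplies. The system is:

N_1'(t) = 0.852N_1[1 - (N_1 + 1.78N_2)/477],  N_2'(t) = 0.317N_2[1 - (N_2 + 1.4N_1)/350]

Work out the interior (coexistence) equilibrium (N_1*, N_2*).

N_1* ≈ 97.9, N_2* ≈ 213

Setting both brackets to zero gives the nullclines N_1 + 1.78N_2 = 477 and 1.4N_1 + N_2 = 350.
Substituting N_2 = 350 - 1.4N_1 into the first: N_1(1 - 1.78·1.4) = 477 - 1.78·350.
So N_1* = -146/-1.49 = 97.9, and then N_2* = 350 - 1.4·97.9 = 213.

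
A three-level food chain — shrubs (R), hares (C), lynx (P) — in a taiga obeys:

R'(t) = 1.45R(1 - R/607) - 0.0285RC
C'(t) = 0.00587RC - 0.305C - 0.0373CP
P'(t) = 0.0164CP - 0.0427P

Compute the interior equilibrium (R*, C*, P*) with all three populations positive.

From dP/dt = 0: 0.0164C* = 0.0427, so C* = 2.6.
From dR/dt = 0: 1.45(1 - R*/607) = 0.0285·2.6, giving R* = 607·(1 - 0.0512) = 576.
From dC/dt = 0: 0.00587·576 - 0.305 = 0.0373P*, so P* = 3.08/0.0373 = 82.5.

R* ≈ 576, C* ≈ 2.6, P* ≈ 82.5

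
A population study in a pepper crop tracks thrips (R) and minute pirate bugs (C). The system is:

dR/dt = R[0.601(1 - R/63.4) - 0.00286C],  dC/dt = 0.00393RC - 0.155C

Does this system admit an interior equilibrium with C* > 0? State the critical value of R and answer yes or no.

Threshold R = 39.4; K > 39.4, so yes, the predator persists.

The predator equation gives dC/dt > 0 only when R > 0.155/0.00393 = 39.4.
Without the predator, R → K = 63.4. Since 63.4 > 39.4, the predator can invade and persist.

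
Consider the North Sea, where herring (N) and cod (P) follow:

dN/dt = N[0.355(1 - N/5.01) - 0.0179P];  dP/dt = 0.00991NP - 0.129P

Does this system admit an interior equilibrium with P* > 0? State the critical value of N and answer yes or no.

Threshold N = 13; K < 13, so no, the predator goes extinct.

The predator equation gives dP/dt > 0 only when N > 0.129/0.00991 = 13.
Without the predator, N → K = 5.01. Since 5.01 < 13, the predator cannot invade.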